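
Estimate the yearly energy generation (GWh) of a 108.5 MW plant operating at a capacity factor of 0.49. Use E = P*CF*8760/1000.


E = 108.5 * 0.49 * 8760 / 1000 = 465.7254 GWh


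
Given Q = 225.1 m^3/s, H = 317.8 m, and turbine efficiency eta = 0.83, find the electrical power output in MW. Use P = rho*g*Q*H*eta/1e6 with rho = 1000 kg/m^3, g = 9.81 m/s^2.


P = 1000 * 9.81 * 225.1 * 317.8 * 0.83 / 1e6 = 582.4739 MW


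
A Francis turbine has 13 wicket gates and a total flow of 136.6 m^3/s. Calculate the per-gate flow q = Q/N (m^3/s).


q = 136.6 / 13 = 10.5077 m^3/s


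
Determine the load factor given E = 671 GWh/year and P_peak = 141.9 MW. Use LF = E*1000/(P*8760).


LF = 671 * 1000 / (141.9 * 8760) = 0.5398


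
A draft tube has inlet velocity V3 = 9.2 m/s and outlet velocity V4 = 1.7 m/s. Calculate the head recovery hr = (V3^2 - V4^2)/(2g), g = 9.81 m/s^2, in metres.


hr = (9.2^2 - 1.7^2) / (2*9.81) = 4.1667 m


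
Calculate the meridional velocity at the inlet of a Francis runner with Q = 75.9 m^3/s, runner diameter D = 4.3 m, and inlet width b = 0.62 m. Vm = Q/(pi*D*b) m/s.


Vm = 75.9 / (pi * 4.3 * 0.62) = 9.0622 m/s


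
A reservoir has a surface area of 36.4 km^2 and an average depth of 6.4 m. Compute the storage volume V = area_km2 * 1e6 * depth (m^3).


V = 36.4 * 1e6 * 6.4 = 2.3296e+08 m^3


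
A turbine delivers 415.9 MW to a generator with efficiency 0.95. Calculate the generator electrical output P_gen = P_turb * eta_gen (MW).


P_gen = 415.9 * 0.95 = 395.1050 MW


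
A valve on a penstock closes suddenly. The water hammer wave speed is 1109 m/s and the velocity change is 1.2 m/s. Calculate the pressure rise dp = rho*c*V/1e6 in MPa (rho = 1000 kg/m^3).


dp = 1000 * 1109 * 1.2 / 1e6 = 1.3308 MPa


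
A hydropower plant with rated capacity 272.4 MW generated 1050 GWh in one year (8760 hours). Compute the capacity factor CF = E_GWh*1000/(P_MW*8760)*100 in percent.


CF = 1050 * 1000 / (272.4 * 8760) * 100 = 44.0026 %


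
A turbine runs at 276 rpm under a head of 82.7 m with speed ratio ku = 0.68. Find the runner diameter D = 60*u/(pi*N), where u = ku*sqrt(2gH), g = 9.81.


u = 0.68 * sqrt(2*9.81*82.7) = 27.3912 m/s
D = 60 * 27.3912 / (pi * 276) = 1.8954 m


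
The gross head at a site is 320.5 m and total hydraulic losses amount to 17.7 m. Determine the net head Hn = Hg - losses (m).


Hn = 320.5 - 17.7 = 302.8000 m


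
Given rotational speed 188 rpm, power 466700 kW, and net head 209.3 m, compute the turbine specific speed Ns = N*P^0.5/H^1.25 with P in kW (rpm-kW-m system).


Ns = 188 * 466700^0.5 / 209.3^1.25 = 161.3300


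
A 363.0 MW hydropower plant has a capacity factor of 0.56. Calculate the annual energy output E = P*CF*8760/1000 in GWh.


E = 363.0 * 0.56 * 8760 / 1000 = 1780.7328 GWh


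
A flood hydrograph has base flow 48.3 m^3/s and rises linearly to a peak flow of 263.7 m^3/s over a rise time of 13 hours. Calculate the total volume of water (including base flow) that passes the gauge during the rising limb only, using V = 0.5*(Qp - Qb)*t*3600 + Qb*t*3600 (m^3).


V = 0.5*(263.7 - 48.3)*13*3600 + 48.3*13*3600 = 7.3008e+06 m^3


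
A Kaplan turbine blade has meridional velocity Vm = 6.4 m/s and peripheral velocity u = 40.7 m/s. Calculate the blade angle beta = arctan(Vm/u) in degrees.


beta = arctan(6.4 / 40.7) = 8.9365 degrees


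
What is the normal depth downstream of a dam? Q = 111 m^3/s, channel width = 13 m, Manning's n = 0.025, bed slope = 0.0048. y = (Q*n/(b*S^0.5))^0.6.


y = (111 * 0.025 / (13 * 0.0048^0.5))^0.6 = 1.9644 m


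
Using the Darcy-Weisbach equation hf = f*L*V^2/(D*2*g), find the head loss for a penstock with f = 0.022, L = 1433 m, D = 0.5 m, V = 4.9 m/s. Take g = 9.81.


hf = 0.022 * 1433 * 4.9^2 / (0.5 * 2 * 9.81) = 77.1600 m


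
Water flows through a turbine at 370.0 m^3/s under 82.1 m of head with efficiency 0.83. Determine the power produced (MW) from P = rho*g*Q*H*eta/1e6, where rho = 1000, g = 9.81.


P = 1000 * 9.81 * 370.0 * 82.1 * 0.83 / 1e6 = 247.3386 MW


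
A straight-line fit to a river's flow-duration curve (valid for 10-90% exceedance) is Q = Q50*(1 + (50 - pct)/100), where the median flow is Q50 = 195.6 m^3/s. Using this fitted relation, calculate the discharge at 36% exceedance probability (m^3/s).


Q = 195.6 * (1 + (50 - 36)/100) = 222.9840 m^3/s


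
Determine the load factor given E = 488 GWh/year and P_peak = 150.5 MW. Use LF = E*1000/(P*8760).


LF = 488 * 1000 / (150.5 * 8760) = 0.3702


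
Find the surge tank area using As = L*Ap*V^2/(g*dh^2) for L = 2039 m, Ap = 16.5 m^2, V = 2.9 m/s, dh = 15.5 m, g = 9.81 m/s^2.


As = 2039 * 16.5 * 2.9^2 / (9.81 * 15.5^2) = 120.0507 m^2


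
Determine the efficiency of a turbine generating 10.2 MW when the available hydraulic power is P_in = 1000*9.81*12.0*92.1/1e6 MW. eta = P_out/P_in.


P_in = 1000 * 9.81 * 12.0 * 92.1 / 1e6 = 10.8420 MW
eta = 10.2 / 10.8420 = 0.9408


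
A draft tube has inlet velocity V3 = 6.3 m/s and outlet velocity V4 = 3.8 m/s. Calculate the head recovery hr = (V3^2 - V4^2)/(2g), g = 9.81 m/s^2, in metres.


hr = (6.3^2 - 3.8^2) / (2*9.81) = 1.2870 m


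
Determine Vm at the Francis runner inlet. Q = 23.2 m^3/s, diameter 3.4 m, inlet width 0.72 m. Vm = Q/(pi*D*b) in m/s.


Vm = 23.2 / (pi * 3.4 * 0.72) = 3.0167 m/s


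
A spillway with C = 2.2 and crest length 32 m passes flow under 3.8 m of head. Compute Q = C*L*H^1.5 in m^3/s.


Q = 2.2 * 32 * 3.8^1.5 = 521.4925 m^3/s


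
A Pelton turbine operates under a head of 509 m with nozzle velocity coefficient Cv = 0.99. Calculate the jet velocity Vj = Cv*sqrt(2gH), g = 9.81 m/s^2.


Vj = 0.99 * sqrt(2*9.81*509) = 98.9335 m/s


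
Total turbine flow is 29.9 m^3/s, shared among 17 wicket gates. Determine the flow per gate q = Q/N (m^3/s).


q = 29.9 / 17 = 1.7588 m^3/s


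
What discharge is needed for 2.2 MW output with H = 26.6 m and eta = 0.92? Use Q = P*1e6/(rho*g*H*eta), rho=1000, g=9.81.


Q = 2.2 * 1e6 / (1000 * 9.81 * 26.6 * 0.92) = 9.1640 m^3/s


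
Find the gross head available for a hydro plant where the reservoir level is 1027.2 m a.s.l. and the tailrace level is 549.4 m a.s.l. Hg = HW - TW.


Hg = 1027.2 - 549.4 = 477.8000 m


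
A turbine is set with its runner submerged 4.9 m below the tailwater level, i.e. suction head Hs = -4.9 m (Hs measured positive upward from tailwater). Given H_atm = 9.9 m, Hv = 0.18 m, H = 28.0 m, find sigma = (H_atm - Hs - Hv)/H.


sigma = (9.9 - (-4.9) - 0.18) / 28.0 = 0.5221


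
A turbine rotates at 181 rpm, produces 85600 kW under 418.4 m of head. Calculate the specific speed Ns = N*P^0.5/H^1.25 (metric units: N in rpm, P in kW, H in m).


Ns = 181 * 85600^0.5 / 418.4^1.25 = 27.9850


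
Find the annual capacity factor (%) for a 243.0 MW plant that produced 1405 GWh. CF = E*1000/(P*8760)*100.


CF = 1405 * 1000 / (243.0 * 8760) * 100 = 66.0033 %


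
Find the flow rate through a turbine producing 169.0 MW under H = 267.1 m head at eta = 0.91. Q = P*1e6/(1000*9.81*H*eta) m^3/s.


Q = 169.0 * 1e6 / (1000 * 9.81 * 267.1 * 0.91) = 70.8765 m^3/s


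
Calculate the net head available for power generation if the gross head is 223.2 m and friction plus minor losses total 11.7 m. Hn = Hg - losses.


Hn = 223.2 - 11.7 = 211.5000 m


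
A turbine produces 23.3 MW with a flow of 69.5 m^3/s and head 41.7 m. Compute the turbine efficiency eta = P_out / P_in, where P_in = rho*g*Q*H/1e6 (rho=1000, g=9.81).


P_in = 1000 * 9.81 * 69.5 * 41.7 / 1e6 = 28.4309 MW
eta = 23.3 / 28.4309 = 0.8195


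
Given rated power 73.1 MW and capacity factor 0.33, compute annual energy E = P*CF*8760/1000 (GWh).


E = 73.1 * 0.33 * 8760 / 1000 = 211.3175 GWh


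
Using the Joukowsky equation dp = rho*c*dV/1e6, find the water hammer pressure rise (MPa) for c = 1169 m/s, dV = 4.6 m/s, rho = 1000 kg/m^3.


dp = 1000 * 1169 * 4.6 / 1e6 = 5.3774 MPa


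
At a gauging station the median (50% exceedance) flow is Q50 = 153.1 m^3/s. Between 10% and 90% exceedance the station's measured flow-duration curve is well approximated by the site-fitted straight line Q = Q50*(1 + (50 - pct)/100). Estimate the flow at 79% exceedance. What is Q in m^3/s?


Q = 153.1 * (1 + (50 - 79)/100) = 108.7010 m^3/s


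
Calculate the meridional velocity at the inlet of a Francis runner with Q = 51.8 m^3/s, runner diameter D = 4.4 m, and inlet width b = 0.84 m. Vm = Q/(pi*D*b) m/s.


Vm = 51.8 / (pi * 4.4 * 0.84) = 4.4612 m/s


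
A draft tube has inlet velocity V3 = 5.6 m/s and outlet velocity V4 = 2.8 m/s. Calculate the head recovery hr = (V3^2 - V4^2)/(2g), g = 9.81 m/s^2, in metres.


hr = (5.6^2 - 2.8^2) / (2*9.81) = 1.1988 m


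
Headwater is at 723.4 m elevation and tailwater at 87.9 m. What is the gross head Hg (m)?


Hg = 723.4 - 87.9 = 635.5000 m


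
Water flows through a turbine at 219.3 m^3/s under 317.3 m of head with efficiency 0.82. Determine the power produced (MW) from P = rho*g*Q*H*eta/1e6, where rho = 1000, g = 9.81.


P = 1000 * 9.81 * 219.3 * 317.3 * 0.82 / 1e6 = 559.7467 MW


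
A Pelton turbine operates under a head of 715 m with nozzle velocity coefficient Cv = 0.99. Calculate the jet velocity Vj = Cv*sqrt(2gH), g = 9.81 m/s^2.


Vj = 0.99 * sqrt(2*9.81*715) = 117.2567 m/s


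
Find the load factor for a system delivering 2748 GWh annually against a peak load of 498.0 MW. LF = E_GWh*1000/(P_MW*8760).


LF = 2748 * 1000 / (498.0 * 8760) = 0.6299


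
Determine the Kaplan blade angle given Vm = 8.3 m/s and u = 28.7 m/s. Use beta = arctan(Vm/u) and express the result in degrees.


beta = arctan(8.3 / 28.7) = 16.1298 degrees


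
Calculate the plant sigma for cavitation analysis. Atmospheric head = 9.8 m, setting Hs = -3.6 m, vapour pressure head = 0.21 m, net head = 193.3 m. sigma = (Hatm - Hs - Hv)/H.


sigma = (9.8 - (-3.6) - 0.21) / 193.3 = 0.0682


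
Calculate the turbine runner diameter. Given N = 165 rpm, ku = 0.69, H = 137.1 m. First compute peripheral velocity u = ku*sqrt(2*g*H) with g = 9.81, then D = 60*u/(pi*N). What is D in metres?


u = 0.69 * sqrt(2*9.81*137.1) = 35.7863 m/s
D = 60 * 35.7863 / (pi * 165) = 4.1422 m


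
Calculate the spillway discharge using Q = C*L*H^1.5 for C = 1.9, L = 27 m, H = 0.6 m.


Q = 1.9 * 27 * 0.6^1.5 = 23.8421 m^3/s


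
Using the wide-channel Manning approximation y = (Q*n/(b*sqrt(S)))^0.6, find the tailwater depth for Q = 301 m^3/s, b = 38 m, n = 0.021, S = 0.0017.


y = (301 * 0.021 / (38 * 0.0017^0.5))^0.6 = 2.3092 m


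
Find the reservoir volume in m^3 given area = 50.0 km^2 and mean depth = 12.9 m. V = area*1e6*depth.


V = 50.0 * 1e6 * 12.9 = 6.4500e+08 m^3


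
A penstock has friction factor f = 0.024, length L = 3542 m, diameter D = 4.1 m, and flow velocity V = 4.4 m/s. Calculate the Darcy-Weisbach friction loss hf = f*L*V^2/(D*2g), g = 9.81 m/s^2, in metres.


hf = 0.024 * 3542 * 4.4^2 / (4.1 * 2 * 9.81) = 20.4589 m


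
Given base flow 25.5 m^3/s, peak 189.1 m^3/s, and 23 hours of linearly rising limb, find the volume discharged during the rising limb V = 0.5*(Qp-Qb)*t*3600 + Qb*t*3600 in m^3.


V = 0.5*(189.1 - 25.5)*23*3600 + 25.5*23*3600 = 8.8844e+06 m^3


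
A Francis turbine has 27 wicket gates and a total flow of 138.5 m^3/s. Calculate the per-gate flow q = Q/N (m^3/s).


q = 138.5 / 27 = 5.1296 m^3/s


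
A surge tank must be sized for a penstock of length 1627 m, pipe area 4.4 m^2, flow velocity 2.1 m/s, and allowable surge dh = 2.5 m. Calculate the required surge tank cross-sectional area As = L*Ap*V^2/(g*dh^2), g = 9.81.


As = 1627 * 4.4 * 2.1^2 / (9.81 * 2.5^2) = 514.9082 m^2


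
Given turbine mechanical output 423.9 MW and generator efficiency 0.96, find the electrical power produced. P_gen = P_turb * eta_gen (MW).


P_gen = 423.9 * 0.96 = 406.9440 MW


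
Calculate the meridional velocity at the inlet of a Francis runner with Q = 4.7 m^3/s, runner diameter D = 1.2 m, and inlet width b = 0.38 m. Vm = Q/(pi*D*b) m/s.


Vm = 4.7 / (pi * 1.2 * 0.38) = 3.2808 m/s


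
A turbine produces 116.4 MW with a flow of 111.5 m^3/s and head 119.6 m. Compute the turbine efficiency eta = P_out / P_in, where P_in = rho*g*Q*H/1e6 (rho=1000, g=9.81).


P_in = 1000 * 9.81 * 111.5 * 119.6 / 1e6 = 130.8203 MW
eta = 116.4 / 130.8203 = 0.8898


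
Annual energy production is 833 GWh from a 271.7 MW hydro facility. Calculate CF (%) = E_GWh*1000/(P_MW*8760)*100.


CF = 833 * 1000 / (271.7 * 8760) * 100 = 34.9986 %


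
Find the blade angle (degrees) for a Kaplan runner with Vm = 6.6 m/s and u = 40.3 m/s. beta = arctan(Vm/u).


beta = arctan(6.6 / 40.3) = 9.3009 degrees


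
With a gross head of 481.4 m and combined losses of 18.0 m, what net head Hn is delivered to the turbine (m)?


Hn = 481.4 - 18.0 = 463.4000 m


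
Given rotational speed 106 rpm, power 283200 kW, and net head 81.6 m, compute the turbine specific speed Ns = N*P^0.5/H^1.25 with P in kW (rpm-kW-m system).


Ns = 106 * 283200^0.5 / 81.6^1.25 = 230.0063


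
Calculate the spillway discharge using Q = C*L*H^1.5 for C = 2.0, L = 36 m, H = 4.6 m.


Q = 2.0 * 36 * 4.6^1.5 = 710.3449 m^3/s


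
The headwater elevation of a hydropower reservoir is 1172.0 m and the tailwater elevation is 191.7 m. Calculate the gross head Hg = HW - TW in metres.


Hg = 1172.0 - 191.7 = 980.3000 m


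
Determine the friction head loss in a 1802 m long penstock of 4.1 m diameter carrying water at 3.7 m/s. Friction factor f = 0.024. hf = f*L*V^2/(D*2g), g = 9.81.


hf = 0.024 * 1802 * 3.7^2 / (4.1 * 2 * 9.81) = 7.3601 m


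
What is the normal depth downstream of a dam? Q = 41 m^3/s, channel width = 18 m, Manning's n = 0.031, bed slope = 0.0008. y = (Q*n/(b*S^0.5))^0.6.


y = (41 * 0.031 / (18 * 0.0008^0.5))^0.6 = 1.7314 m


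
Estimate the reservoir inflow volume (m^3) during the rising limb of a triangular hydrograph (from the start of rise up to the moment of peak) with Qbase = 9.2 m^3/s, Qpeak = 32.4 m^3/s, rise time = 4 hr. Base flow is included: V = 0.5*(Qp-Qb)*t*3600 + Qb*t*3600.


V = 0.5*(32.4 - 9.2)*4*3600 + 9.2*4*3600 = 299520.0000 m^3


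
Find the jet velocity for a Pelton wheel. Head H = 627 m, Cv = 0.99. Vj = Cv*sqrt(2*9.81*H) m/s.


Vj = 0.99 * sqrt(2*9.81*627) = 109.8041 m/s


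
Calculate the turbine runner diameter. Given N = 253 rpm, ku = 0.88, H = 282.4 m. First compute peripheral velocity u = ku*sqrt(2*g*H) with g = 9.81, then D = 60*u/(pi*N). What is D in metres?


u = 0.88 * sqrt(2*9.81*282.4) = 65.5035 m/s
D = 60 * 65.5035 / (pi * 253) = 4.9448 m


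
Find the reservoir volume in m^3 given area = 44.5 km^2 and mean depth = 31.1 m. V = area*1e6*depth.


V = 44.5 * 1e6 * 31.1 = 1.3840e+09 m^3


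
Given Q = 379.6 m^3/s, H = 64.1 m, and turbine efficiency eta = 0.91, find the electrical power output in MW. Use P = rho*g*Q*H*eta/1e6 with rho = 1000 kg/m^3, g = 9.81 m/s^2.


P = 1000 * 9.81 * 379.6 * 64.1 * 0.91 / 1e6 = 217.2174 MW


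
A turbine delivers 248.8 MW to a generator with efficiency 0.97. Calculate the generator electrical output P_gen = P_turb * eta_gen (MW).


P_gen = 248.8 * 0.97 = 241.3360 MW


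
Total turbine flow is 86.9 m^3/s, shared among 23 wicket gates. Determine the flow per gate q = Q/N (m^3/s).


q = 86.9 / 23 = 3.7783 m^3/s


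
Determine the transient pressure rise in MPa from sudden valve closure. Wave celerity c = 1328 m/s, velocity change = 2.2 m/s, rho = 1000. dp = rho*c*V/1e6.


dp = 1000 * 1328 * 2.2 / 1e6 = 2.9216 MPa


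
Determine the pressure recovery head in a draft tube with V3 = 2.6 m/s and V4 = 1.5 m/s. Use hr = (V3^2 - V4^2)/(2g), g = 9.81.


hr = (2.6^2 - 1.5^2) / (2*9.81) = 0.2299 m


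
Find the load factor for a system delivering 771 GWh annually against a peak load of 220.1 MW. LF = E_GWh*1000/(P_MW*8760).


LF = 771 * 1000 / (220.1 * 8760) = 0.3999


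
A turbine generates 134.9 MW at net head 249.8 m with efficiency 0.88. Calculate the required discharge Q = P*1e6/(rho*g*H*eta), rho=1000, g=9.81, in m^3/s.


Q = 134.9 * 1e6 / (1000 * 9.81 * 249.8 * 0.88) = 62.5558 m^3/s


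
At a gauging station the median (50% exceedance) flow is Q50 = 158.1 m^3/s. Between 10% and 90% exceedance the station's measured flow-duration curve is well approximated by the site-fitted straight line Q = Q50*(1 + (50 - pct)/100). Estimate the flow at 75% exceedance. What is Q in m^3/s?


Q = 158.1 * (1 + (50 - 75)/100) = 118.5750 m^3/s


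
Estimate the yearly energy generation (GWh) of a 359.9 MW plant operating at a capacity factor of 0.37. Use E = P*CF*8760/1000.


E = 359.9 * 0.37 * 8760 / 1000 = 1166.5079 GWh


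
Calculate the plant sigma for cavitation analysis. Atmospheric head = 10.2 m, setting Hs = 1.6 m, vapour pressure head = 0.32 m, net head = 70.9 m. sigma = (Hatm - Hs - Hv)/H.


sigma = (10.2 - 1.6 - 0.32) / 70.9 = 0.1168


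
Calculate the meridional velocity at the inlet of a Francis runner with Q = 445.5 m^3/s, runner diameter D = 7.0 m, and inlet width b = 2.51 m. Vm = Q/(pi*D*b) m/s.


Vm = 445.5 / (pi * 7.0 * 2.51) = 8.0710 m/s


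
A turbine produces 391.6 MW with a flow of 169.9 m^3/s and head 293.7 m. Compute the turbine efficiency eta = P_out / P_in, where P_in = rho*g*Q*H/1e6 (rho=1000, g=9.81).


P_in = 1000 * 9.81 * 169.9 * 293.7 / 1e6 = 489.5154 MW
eta = 391.6 / 489.5154 = 0.8000


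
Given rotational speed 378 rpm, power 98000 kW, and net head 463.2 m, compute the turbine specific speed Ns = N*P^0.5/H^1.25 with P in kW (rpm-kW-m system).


Ns = 378 * 98000^0.5 / 463.2^1.25 = 55.0673


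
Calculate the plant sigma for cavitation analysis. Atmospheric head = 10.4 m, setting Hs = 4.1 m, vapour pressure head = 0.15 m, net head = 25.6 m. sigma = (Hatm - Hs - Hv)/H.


sigma = (10.4 - 4.1 - 0.15) / 25.6 = 0.2402


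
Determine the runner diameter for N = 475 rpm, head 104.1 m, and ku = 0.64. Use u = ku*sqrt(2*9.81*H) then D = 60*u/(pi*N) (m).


u = 0.64 * sqrt(2*9.81*104.1) = 28.9238 m/s
D = 60 * 28.9238 / (pi * 475) = 1.1630 m


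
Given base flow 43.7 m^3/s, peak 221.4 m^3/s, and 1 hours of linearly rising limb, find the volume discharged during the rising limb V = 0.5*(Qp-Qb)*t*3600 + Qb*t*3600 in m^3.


V = 0.5*(221.4 - 43.7)*1*3600 + 43.7*1*3600 = 477180.0000 m^3


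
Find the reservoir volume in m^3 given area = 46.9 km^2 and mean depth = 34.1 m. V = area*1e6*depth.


V = 46.9 * 1e6 * 34.1 = 1.5993e+09 m^3


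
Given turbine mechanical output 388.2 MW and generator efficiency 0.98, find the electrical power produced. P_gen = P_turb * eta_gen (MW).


P_gen = 388.2 * 0.98 = 380.4360 MW


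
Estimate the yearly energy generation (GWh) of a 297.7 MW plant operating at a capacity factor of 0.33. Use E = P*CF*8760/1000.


E = 297.7 * 0.33 * 8760 / 1000 = 860.5912 GWh


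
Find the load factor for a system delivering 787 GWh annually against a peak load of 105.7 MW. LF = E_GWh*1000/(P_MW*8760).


LF = 787 * 1000 / (105.7 * 8760) = 0.8500


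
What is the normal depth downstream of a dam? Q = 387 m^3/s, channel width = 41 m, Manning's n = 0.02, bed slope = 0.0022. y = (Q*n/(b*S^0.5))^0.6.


y = (387 * 0.02 / (41 * 0.0022^0.5))^0.6 = 2.3059 m


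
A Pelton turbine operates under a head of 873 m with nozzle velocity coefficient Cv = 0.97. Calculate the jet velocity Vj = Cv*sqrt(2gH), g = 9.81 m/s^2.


Vj = 0.97 * sqrt(2*9.81*873) = 126.9487 m/s


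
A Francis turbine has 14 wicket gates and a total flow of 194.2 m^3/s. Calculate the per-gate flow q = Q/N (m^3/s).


q = 194.2 / 14 = 13.8714 m^3/s


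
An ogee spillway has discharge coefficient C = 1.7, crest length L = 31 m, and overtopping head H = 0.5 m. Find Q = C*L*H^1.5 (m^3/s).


Q = 1.7 * 31 * 0.5^1.5 = 18.6323 m^3/s


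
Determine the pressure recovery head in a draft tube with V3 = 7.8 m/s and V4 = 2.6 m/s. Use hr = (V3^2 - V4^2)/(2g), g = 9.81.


hr = (7.8^2 - 2.6^2) / (2*9.81) = 2.7564 m


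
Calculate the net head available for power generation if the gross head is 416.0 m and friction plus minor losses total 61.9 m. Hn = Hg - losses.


Hn = 416.0 - 61.9 = 354.1000 m


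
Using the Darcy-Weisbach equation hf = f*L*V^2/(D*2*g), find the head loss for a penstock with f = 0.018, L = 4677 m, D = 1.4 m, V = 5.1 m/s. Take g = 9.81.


hf = 0.018 * 4677 * 5.1^2 / (1.4 * 2 * 9.81) = 79.7174 m


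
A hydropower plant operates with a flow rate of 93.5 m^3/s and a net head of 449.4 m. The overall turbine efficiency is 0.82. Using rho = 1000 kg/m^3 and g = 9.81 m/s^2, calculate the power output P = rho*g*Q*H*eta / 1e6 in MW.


P = 1000 * 9.81 * 93.5 * 449.4 * 0.82 / 1e6 = 338.0084 MW


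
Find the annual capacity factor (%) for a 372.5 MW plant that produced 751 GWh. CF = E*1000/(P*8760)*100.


CF = 751 * 1000 / (372.5 * 8760) * 100 = 23.0149 %


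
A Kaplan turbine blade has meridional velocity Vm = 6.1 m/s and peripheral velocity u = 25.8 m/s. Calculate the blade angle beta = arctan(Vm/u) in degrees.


beta = arctan(6.1 / 25.8) = 13.3024 degrees


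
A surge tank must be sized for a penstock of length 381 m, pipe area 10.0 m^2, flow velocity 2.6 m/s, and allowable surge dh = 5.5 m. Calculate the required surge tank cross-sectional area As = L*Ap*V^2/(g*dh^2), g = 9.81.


As = 381 * 10.0 * 2.6^2 / (9.81 * 5.5^2) = 86.7915 m^2


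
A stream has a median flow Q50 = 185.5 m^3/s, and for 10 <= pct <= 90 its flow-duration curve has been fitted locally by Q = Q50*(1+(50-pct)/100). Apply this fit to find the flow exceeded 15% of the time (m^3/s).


Q = 185.5 * (1 + (50 - 15)/100) = 250.4250 m^3/s


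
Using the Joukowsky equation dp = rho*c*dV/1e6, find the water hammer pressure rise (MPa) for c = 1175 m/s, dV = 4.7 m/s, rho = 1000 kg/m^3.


dp = 1000 * 1175 * 4.7 / 1e6 = 5.5225 MPa


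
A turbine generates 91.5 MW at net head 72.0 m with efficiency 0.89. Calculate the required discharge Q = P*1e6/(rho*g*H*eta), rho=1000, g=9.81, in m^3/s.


Q = 91.5 * 1e6 / (1000 * 9.81 * 72.0 * 0.89) = 145.5558 m^3/s


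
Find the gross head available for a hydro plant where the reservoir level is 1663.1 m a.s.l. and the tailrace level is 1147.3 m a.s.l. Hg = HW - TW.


Hg = 1663.1 - 1147.3 = 515.8000 m


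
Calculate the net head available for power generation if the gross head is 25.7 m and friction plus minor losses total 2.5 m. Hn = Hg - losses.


Hn = 25.7 - 2.5 = 23.2000 m


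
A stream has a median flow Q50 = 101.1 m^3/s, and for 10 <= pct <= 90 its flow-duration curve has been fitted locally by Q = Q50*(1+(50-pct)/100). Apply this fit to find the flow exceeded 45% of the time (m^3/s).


Q = 101.1 * (1 + (50 - 45)/100) = 106.1550 m^3/s


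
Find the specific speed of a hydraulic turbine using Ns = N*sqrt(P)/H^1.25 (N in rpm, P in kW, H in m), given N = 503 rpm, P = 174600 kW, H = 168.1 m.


Ns = 503 * 174600^0.5 / 168.1^1.25 = 347.2406


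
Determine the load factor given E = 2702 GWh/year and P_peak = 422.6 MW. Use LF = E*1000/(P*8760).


LF = 2702 * 1000 / (422.6 * 8760) = 0.7299


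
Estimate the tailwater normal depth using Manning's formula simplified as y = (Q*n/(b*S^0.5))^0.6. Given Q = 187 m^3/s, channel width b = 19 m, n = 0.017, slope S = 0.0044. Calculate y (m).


y = (187 * 0.017 / (19 * 0.0044^0.5))^0.6 = 1.7422 m


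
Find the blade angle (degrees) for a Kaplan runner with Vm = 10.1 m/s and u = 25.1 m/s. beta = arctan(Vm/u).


beta = arctan(10.1 / 25.1) = 21.9194 degrees


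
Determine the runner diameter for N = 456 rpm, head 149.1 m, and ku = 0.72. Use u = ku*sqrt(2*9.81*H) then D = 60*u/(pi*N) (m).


u = 0.72 * sqrt(2*9.81*149.1) = 38.9422 m/s
D = 60 * 38.9422 / (pi * 456) = 1.6310 m


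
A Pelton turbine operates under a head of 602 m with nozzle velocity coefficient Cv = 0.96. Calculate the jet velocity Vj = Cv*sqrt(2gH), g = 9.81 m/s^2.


Vj = 0.96 * sqrt(2*9.81*602) = 104.3323 m/s


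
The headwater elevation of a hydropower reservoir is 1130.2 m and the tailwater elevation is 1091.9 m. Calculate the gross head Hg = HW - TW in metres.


Hg = 1130.2 - 1091.9 = 38.3000 m


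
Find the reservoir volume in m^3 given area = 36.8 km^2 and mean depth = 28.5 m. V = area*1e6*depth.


V = 36.8 * 1e6 * 28.5 = 1.0488e+09 m^3


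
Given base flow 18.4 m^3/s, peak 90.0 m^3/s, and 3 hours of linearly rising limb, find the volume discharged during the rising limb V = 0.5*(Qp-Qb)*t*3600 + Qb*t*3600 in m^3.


V = 0.5*(90.0 - 18.4)*3*3600 + 18.4*3*3600 = 585360.0000 m^3


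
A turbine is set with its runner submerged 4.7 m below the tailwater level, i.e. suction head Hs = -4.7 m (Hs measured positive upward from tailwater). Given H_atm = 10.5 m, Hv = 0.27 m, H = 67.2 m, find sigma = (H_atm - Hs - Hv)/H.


sigma = (10.5 - (-4.7) - 0.27) / 67.2 = 0.2222


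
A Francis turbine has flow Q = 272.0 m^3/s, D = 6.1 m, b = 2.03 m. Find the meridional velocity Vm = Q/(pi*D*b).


Vm = 272.0 / (pi * 6.1 * 2.03) = 6.9919 m/s


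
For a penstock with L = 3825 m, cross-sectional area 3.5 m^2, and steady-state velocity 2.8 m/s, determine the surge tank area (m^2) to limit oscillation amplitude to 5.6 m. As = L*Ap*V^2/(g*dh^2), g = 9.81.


As = 3825 * 3.5 * 2.8^2 / (9.81 * 5.6^2) = 341.1697 m^2


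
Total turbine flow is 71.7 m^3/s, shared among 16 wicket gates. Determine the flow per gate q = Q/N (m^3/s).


q = 71.7 / 16 = 4.4813 m^3/s


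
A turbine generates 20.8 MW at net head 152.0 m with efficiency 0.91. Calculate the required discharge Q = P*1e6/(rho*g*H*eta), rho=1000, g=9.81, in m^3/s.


Q = 20.8 * 1e6 / (1000 * 9.81 * 152.0 * 0.91) = 15.3288 m^3/s


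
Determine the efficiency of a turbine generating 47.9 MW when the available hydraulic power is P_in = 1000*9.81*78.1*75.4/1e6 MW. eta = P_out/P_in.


P_in = 1000 * 9.81 * 78.1 * 75.4 / 1e6 = 57.7685 MW
eta = 47.9 / 57.7685 = 0.8292


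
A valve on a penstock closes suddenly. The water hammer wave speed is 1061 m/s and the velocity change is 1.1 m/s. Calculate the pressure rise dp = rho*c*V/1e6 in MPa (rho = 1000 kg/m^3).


dp = 1000 * 1061 * 1.1 / 1e6 = 1.1671 MPa


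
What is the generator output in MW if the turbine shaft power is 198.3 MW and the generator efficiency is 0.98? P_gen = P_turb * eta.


P_gen = 198.3 * 0.98 = 194.3340 MW


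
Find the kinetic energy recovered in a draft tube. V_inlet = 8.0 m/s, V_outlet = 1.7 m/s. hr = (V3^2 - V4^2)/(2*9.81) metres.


hr = (8.0^2 - 1.7^2) / (2*9.81) = 3.1147 m


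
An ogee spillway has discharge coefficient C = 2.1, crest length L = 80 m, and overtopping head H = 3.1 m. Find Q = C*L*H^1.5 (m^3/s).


Q = 2.1 * 80 * 3.1^1.5 = 916.9630 m^3/s


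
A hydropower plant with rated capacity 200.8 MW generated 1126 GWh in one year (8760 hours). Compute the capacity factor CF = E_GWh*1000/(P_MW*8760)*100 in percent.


CF = 1126 * 1000 / (200.8 * 8760) * 100 = 64.0134 %


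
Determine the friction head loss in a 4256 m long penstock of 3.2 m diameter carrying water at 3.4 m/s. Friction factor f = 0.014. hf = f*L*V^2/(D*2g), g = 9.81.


hf = 0.014 * 4256 * 3.4^2 / (3.2 * 2 * 9.81) = 10.9708 m


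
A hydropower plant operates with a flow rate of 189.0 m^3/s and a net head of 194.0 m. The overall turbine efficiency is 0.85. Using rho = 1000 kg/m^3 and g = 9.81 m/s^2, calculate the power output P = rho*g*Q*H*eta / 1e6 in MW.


P = 1000 * 9.81 * 189.0 * 194.0 * 0.85 / 1e6 = 305.7394 MW


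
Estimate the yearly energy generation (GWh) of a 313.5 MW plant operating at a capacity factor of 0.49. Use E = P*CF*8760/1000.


E = 313.5 * 0.49 * 8760 / 1000 = 1345.6674 GWh


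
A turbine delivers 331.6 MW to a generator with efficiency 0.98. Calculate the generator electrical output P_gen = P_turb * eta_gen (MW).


P_gen = 331.6 * 0.98 = 324.9680 MW


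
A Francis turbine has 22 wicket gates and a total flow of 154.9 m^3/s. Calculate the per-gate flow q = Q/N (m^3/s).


q = 154.9 / 22 = 7.0409 m^3/s


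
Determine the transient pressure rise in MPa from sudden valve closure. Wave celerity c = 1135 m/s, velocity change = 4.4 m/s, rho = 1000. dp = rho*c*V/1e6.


dp = 1000 * 1135 * 4.4 / 1e6 = 4.9940 MPa


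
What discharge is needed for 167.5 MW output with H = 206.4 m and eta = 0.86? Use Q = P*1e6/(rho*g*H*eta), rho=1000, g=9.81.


Q = 167.5 * 1e6 / (1000 * 9.81 * 206.4 * 0.86) = 96.1917 m^3/s


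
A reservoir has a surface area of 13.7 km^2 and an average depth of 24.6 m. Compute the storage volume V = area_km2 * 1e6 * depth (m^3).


V = 13.7 * 1e6 * 24.6 = 3.3702e+08 m^3


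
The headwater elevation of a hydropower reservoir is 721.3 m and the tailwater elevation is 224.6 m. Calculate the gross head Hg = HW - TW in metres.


Hg = 721.3 - 224.6 = 496.7000 m


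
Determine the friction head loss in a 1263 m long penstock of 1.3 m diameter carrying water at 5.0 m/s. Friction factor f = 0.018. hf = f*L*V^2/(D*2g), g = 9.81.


hf = 0.018 * 1263 * 5.0^2 / (1.3 * 2 * 9.81) = 22.2830 m


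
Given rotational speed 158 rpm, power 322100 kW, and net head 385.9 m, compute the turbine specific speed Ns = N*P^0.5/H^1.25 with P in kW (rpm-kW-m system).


Ns = 158 * 322100^0.5 / 385.9^1.25 = 52.4275


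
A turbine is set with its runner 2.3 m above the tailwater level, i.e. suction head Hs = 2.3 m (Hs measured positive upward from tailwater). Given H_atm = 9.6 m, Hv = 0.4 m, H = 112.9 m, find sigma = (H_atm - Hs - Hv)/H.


sigma = (9.6 - 2.3 - 0.4) / 112.9 = 0.0611


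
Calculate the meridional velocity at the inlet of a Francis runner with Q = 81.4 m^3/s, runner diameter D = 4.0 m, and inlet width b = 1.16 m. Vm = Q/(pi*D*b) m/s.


Vm = 81.4 / (pi * 4.0 * 1.16) = 5.5841 m/s


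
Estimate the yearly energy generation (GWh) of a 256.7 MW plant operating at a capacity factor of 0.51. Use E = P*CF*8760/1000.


E = 256.7 * 0.51 * 8760 / 1000 = 1146.8329 GWh


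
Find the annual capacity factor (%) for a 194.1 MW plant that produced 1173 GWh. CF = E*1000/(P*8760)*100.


CF = 1173 * 1000 / (194.1 * 8760) * 100 = 68.9872 %


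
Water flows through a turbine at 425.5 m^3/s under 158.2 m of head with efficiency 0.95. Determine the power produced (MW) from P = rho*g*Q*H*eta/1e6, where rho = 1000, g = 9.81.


P = 1000 * 9.81 * 425.5 * 158.2 * 0.95 / 1e6 = 627.3338 MW


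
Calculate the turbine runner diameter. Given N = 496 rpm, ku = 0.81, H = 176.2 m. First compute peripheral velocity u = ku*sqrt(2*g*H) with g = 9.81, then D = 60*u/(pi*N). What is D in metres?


u = 0.81 * sqrt(2*9.81*176.2) = 47.6253 m/s
D = 60 * 47.6253 / (pi * 496) = 1.8338 m


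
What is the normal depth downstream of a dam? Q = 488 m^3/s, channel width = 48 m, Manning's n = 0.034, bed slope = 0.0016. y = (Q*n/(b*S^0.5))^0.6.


y = (488 * 0.034 / (48 * 0.0016^0.5))^0.6 = 3.6472 m


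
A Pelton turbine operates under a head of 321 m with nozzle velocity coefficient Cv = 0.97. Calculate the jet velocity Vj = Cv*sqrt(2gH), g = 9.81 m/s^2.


Vj = 0.97 * sqrt(2*9.81*321) = 76.9793 m/s


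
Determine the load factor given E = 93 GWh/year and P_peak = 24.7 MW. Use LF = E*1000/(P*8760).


LF = 93 * 1000 / (24.7 * 8760) = 0.4298


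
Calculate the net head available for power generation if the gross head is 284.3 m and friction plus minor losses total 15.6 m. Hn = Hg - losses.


Hn = 284.3 - 15.6 = 268.7000 m


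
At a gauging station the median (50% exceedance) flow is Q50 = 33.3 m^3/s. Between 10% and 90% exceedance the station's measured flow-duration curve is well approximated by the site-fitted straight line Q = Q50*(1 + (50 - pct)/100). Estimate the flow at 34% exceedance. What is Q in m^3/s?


Q = 33.3 * (1 + (50 - 34)/100) = 38.6280 m^3/s


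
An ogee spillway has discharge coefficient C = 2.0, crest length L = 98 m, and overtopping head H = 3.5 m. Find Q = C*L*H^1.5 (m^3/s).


Q = 2.0 * 98 * 3.5^1.5 = 1283.3885 m^3/s


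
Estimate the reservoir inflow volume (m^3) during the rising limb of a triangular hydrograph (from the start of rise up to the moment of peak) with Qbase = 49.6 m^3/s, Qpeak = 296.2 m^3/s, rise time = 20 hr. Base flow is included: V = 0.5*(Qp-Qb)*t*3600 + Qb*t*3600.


V = 0.5*(296.2 - 49.6)*20*3600 + 49.6*20*3600 = 1.2449e+07 m^3


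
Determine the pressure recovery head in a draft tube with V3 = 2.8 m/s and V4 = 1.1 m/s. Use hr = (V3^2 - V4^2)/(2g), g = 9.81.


hr = (2.8^2 - 1.1^2) / (2*9.81) = 0.3379 m


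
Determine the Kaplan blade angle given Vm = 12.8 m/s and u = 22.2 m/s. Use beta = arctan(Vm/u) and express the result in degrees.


beta = arctan(12.8 / 22.2) = 29.9667 degrees


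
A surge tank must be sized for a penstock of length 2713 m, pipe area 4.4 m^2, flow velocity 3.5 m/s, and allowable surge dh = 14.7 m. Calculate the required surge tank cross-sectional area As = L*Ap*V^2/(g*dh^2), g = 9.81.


As = 2713 * 4.4 * 3.5^2 / (9.81 * 14.7^2) = 68.9819 m^2


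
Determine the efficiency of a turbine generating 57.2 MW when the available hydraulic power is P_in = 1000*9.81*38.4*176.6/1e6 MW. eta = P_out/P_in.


P_in = 1000 * 9.81 * 38.4 * 176.6 / 1e6 = 66.5259 MW
eta = 57.2 / 66.5259 = 0.8598


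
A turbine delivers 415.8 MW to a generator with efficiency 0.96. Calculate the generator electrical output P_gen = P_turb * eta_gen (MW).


P_gen = 415.8 * 0.96 = 399.1680 MW


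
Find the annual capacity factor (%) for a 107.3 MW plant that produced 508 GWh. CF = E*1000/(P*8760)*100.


CF = 508 * 1000 / (107.3 * 8760) * 100 = 54.0455 %


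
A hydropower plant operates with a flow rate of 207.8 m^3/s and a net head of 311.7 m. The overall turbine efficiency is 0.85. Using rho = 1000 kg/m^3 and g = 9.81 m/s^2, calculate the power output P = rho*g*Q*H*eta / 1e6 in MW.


P = 1000 * 9.81 * 207.8 * 311.7 * 0.85 / 1e6 = 540.0952 MW


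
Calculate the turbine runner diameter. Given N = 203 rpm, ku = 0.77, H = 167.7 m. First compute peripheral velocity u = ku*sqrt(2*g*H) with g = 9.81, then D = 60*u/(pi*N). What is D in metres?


u = 0.77 * sqrt(2*9.81*167.7) = 44.1679 m/s
D = 60 * 44.1679 / (pi * 203) = 4.1554 m


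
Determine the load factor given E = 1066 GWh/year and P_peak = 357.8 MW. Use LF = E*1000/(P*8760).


LF = 1066 * 1000 / (357.8 * 8760) = 0.3401


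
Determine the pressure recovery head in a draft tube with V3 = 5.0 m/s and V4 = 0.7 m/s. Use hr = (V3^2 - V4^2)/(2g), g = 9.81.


hr = (5.0^2 - 0.7^2) / (2*9.81) = 1.2492 m


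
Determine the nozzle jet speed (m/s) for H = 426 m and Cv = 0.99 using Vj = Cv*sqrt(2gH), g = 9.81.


Vj = 0.99 * sqrt(2*9.81*426) = 90.5085 m/s


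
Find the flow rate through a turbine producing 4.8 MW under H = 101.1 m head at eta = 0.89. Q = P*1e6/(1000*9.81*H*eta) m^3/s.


Q = 4.8 * 1e6 / (1000 * 9.81 * 101.1 * 0.89) = 5.4379 m^3/s


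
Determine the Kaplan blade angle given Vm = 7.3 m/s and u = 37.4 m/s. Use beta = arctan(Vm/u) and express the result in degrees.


beta = arctan(7.3 / 37.4) = 11.0445 degrees


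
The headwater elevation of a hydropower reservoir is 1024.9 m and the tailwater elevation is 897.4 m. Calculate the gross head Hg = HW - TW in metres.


Hg = 1024.9 - 897.4 = 127.5000 m


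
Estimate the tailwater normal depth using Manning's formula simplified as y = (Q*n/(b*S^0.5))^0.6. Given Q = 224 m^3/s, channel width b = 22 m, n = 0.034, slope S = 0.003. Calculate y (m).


y = (224 * 0.034 / (22 * 0.003^0.5))^0.6 = 3.0231 m


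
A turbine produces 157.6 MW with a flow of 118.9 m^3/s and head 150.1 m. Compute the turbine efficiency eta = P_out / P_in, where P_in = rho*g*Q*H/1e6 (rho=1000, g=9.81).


P_in = 1000 * 9.81 * 118.9 * 150.1 / 1e6 = 175.0780 MW
eta = 157.6 / 175.0780 = 0.9002


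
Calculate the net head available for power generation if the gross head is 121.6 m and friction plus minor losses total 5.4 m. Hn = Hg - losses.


Hn = 121.6 - 5.4 = 116.2000 m


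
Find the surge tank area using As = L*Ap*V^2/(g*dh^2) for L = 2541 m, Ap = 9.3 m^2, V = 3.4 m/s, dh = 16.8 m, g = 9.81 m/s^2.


As = 2541 * 9.3 * 3.4^2 / (9.81 * 16.8^2) = 98.6638 m^2


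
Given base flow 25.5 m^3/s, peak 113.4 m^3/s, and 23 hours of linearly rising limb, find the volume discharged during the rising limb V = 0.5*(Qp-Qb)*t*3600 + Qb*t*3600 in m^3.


V = 0.5*(113.4 - 25.5)*23*3600 + 25.5*23*3600 = 5.7505e+06 m^3


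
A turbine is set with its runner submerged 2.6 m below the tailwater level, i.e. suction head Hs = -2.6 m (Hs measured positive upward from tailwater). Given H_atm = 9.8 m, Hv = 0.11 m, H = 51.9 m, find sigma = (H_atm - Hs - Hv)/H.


sigma = (9.8 - (-2.6) - 0.11) / 51.9 = 0.2368


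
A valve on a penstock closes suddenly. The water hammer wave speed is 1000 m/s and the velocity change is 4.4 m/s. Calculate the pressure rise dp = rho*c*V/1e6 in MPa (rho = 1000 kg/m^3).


dp = 1000 * 1000 * 4.4 / 1e6 = 4.4000 MPa


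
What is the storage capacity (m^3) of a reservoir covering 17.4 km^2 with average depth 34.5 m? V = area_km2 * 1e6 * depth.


V = 17.4 * 1e6 * 34.5 = 6.0030e+08 m^3


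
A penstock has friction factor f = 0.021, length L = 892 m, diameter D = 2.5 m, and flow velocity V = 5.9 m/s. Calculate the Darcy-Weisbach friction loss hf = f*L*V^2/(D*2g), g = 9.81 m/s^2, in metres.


hf = 0.021 * 892 * 5.9^2 / (2.5 * 2 * 9.81) = 13.2938 m


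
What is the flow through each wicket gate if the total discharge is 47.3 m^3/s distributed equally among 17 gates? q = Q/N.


q = 47.3 / 17 = 2.7824 m^3/s


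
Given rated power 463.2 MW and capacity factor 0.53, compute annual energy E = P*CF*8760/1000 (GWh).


E = 463.2 * 0.53 * 8760 / 1000 = 2150.5450 GWh


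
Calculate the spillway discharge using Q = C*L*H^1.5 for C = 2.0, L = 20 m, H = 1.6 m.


Q = 2.0 * 20 * 1.6^1.5 = 80.9543 m^3/s


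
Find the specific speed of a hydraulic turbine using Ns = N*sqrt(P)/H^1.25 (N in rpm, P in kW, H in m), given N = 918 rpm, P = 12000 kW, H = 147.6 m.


Ns = 918 * 12000^0.5 / 147.6^1.25 = 195.4679


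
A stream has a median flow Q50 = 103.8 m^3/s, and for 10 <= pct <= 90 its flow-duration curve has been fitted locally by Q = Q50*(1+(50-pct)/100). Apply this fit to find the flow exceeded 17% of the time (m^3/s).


Q = 103.8 * (1 + (50 - 17)/100) = 138.0540 m^3/s


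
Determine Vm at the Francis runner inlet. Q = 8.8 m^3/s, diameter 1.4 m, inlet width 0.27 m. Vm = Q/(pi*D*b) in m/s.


Vm = 8.8 / (pi * 1.4 * 0.27) = 7.4104 m/s


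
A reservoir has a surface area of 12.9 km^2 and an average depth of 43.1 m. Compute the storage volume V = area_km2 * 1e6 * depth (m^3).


V = 12.9 * 1e6 * 43.1 = 5.5599e+08 m^3


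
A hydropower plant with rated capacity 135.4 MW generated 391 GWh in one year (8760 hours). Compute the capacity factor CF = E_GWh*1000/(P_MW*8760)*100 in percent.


CF = 391 * 1000 / (135.4 * 8760) * 100 = 32.9651 %


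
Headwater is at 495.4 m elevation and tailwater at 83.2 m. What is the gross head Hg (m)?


Hg = 495.4 - 83.2 = 412.2000 m


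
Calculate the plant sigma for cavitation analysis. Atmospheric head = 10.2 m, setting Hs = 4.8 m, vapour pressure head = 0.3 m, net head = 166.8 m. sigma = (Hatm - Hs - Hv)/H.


sigma = (10.2 - 4.8 - 0.3) / 166.8 = 0.0306


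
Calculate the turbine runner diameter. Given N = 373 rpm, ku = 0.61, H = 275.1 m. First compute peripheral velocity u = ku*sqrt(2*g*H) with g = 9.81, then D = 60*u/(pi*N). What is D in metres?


u = 0.61 * sqrt(2*9.81*275.1) = 44.8151 m/s
D = 60 * 44.8151 / (pi * 373) = 2.2947 m
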